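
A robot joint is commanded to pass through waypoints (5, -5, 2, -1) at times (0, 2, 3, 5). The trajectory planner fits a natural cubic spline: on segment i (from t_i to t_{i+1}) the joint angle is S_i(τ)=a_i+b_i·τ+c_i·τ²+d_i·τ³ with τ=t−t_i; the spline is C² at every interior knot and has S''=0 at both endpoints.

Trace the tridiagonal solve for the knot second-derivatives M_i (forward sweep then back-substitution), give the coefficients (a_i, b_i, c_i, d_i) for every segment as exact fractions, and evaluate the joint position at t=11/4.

  seg 0: a=5 b=-48/5 c=0 d=23/20
  seg 1: a=-5 b=21/5 c=69/10 d=-41/10
  seg 2: a=2 b=57/10 c=-27/5 d=9/10
S(11/4) = 193/640

Δ: Δ0=-5, Δ1=7, Δ2=-3/2
row 1: diag=6, rhs=72; c'=1/6, d'=12
row 2: denom=6−1·1/6=35/6; d'=(-51−1·12)/(35/6)=-54/5
back: M2=-54/5
back: M1=12−1/6·-54/5=69/5
M: M0=0, M1=69/5, M2=-54/5, M3=0
seg 0: a=5, c=M0/2=0, d=(M1−M0)/(6·2)=23/20, b=Δ0−h0·(2M0+M1)/6=-48/5
seg 1: a=-5, c=M1/2=69/10, d=(M2−M1)/(6·1)=-41/10, b=Δ1−h1·(2M1+M2)/6=21/5
seg 2: a=2, c=M2/2=-27/5, d=(M3−M2)/(6·2)=9/10, b=Δ2−h2·(2M2+M3)/6=57/10
t_q=11/4 → seg 1, τ=3/4; S=-5+21/5·τ+69/10·τ²+-41/10·τ³=193/640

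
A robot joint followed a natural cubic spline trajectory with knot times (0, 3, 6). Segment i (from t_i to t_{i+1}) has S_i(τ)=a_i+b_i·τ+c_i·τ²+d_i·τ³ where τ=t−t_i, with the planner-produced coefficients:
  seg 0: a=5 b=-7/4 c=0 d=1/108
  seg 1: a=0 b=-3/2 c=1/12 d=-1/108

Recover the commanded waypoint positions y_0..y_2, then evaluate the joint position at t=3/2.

y_0=5 y_1=0 y_2=-4
S(3/2) = 77/32

y_0 = S_0(0) = a_0 = 5
y_1 = S_1(0) = a_1 = 0
y_2 = S_1(3) = -4
t_q=3/2 is in segment 0 (τ=3/2); S_0(τ)=77/32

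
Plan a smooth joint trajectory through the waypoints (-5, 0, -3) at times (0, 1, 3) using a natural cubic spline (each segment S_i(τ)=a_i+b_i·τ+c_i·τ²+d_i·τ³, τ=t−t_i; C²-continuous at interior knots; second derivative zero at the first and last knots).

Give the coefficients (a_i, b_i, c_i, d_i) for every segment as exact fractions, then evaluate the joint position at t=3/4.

Δ: Δ0=5, Δ1=-3/2
row 1: diag=6, rhs=-39; c'=1/3, d'=-13/2
back: M1=-13/2
M: M0=0, M1=-13/2, M2=0
seg 0: a=-5, c=M0/2=0, d=(M1−M0)/(6·1)=-13/12, b=Δ0−h0·(2M0+M1)/6=73/12
seg 1: a=0, c=M1/2=-13/4, d=(M2−M1)/(6·2)=13/24, b=Δ1−h1·(2M1+M2)/6=17/6
t_q=3/4 → seg 0, τ=3/4; S=-5+73/12·τ+0·τ²+-13/12·τ³=-229/256

  seg 0: a=-5 b=73/12 c=0 d=-13/12
  seg 1: a=0 b=17/6 c=-13/4 d=13/24
S(3/4) = -229/256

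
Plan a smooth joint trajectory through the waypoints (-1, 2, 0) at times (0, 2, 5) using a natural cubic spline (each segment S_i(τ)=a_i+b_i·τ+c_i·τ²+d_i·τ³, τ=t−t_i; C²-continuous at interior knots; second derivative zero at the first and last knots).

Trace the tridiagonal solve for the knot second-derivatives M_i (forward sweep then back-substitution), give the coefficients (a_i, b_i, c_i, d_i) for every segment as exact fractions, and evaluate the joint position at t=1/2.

Δ: Δ0=3/2, Δ1=-2/3
row 1: diag=10, rhs=-13; c'=3/10, d'=-13/10
back: M1=-13/10
M: M0=0, M1=-13/10, M2=0
seg 0: a=-1, c=M0/2=0, d=(M1−M0)/(6·2)=-13/120, b=Δ0−h0·(2M0+M1)/6=29/15
seg 1: a=2, c=M1/2=-13/20, d=(M2−M1)/(6·3)=13/180, b=Δ1−h1·(2M1+M2)/6=19/30
t_q=1/2 → seg 0, τ=1/2; S=-1+29/15·τ+0·τ²+-13/120·τ³=-3/64

  seg 0: a=-1 b=29/15 c=0 d=-13/120
  seg 1: a=2 b=19/30 c=-13/20 d=13/180
S(1/2) = -3/64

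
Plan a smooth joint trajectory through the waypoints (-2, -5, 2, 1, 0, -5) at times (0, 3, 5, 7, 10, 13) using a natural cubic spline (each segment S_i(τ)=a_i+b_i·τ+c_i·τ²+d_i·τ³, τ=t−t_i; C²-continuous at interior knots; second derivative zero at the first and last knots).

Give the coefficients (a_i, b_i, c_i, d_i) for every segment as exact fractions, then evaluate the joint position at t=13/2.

  seg 0: a=-2 b=-36/13 c=0 d=23/117
  seg 1: a=-5 b=33/13 c=23/13 d=-67/104
  seg 2: a=2 b=49/26 c=-109/52 d=47/104
  seg 3: a=1 b=-14/13 c=8/13 d=-43/351
  seg 4: a=0 b=-9/13 c=-19/39 d=19/351
S(13/2) = 1361/832

Δ: Δ0=-1, Δ1=7/2, Δ2=-1/2, Δ3=-1/3, Δ4=-5/3
row 1: diag=10, rhs=27; c'=1/5, d'=27/10
row 2: denom=8−2·1/5=38/5; d'=(-24−2·27/10)/(38/5)=-147/38
row 3: denom=10−2·5/19=180/19; d'=(1−2·-147/38)/(180/19)=83/90
row 4: denom=12−3·19/60=221/20; d'=(-8−3·83/90)/(221/20)=-38/39
back: M4=-38/39
back: M3=83/90−19/60·-38/39=16/13
back: M2=-147/38−5/19·16/13=-109/26
back: M1=27/10−1/5·-109/26=46/13
M: M0=0, M1=46/13, M2=-109/26, M3=16/13, M4=-38/39, M5=0
seg 0: a=-2, c=M0/2=0, d=(M1−M0)/(6·3)=23/117, b=Δ0−h0·(2M0+M1)/6=-36/13
seg 1: a=-5, c=M1/2=23/13, d=(M2−M1)/(6·2)=-67/104, b=Δ1−h1·(2M1+M2)/6=33/13
seg 2: a=2, c=M2/2=-109/52, d=(M3−M2)/(6·2)=47/104, b=Δ2−h2·(2M2+M3)/6=49/26
seg 3: a=1, c=M3/2=8/13, d=(M4−M3)/(6·3)=-43/351, b=Δ3−h3·(2M3+M4)/6=-14/13
seg 4: a=0, c=M4/2=-19/39, d=(M5−M4)/(6·3)=19/351, b=Δ4−h4·(2M4+M5)/6=-9/13
t_q=13/2 → seg 2, τ=3/2; S=2+49/26·τ+-109/52·τ²+47/104·τ³=1361/832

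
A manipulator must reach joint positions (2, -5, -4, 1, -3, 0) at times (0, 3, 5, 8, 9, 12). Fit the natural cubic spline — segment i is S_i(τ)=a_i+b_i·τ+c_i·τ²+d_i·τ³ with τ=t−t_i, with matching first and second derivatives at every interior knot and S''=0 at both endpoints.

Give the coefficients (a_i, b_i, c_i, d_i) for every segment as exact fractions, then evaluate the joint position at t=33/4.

Δ: Δ0=-7/3, Δ1=1/2, Δ2=5/3, Δ3=-4, Δ4=1
row 1: diag=10, rhs=17; c'=1/5, d'=17/10
row 2: denom=10−2·1/5=48/5; d'=(7−2·17/10)/(48/5)=3/8
row 3: denom=8−3·5/16=113/16; d'=(-34−3·3/8)/(113/16)=-562/113
row 4: denom=8−1·16/113=888/113; d'=(30−1·-562/113)/(888/113)=494/111
back: M4=494/111
back: M3=-562/113−16/113·494/111=-622/111
back: M2=3/8−5/16·-622/111=236/111
back: M1=17/10−1/5·236/111=283/222
M: M0=0, M1=283/222, M2=236/111, M3=-622/111, M4=494/111, M5=0
seg 0: a=2, c=M0/2=0, d=(M1−M0)/(6·3)=283/3996, b=Δ0−h0·(2M0+M1)/6=-1319/444
seg 1: a=-5, c=M1/2=283/444, d=(M2−M1)/(6·2)=21/296, b=Δ1−h1·(2M1+M2)/6=-235/222
seg 2: a=-4, c=M2/2=118/111, d=(M3−M2)/(6·3)=-143/333, b=Δ2−h2·(2M2+M3)/6=260/111
seg 3: a=1, c=M3/2=-311/111, d=(M4−M3)/(6·1)=62/37, b=Δ3−h3·(2M3+M4)/6=-319/111
seg 4: a=-3, c=M4/2=247/111, d=(M5−M4)/(6·3)=-247/999, b=Δ4−h4·(2M4+M5)/6=-383/111
t_q=33/4 → seg 3, τ=1/4; S=1+-319/111·τ+-311/111·τ²+62/37·τ³=157/1184

  seg 0: a=2 b=-1319/444 c=0 d=283/3996
  seg 1: a=-5 b=-235/222 c=283/444 d=21/296
  seg 2: a=-4 b=260/111 c=118/111 d=-143/333
  seg 3: a=1 b=-319/111 c=-311/111 d=62/37
  seg 4: a=-3 b=-383/111 c=247/111 d=-247/999
S(33/4) = 157/1184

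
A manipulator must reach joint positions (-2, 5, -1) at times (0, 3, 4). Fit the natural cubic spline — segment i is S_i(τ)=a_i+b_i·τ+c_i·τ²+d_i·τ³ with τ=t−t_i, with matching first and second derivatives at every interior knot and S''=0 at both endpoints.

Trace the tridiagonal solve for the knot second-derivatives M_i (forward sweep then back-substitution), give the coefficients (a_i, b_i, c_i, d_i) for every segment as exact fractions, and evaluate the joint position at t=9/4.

Δ: Δ0=7/3, Δ1=-6
row 1: diag=8, rhs=-50; c'=1/8, d'=-25/4
back: M1=-25/4
M: M0=0, M1=-25/4, M2=0
seg 0: a=-2, c=M0/2=0, d=(M1−M0)/(6·3)=-25/72, b=Δ0−h0·(2M0+M1)/6=131/24
seg 1: a=5, c=M1/2=-25/8, d=(M2−M1)/(6·1)=25/24, b=Δ1−h1·(2M1+M2)/6=-47/12
t_q=9/4 → seg 0, τ=9/4; S=-2+131/24·τ+0·τ²+-25/72·τ³=3239/512

  seg 0: a=-2 b=131/24 c=0 d=-25/72
  seg 1: a=5 b=-47/12 c=-25/8 d=25/24
S(9/4) = 3239/512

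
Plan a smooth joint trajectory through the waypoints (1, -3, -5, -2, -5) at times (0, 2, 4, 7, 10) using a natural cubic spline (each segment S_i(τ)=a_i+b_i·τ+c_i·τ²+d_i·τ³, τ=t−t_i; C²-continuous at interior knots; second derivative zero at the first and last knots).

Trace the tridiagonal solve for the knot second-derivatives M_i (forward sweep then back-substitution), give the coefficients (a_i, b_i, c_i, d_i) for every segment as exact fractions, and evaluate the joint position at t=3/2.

  seg 0: a=1 b=-297/140 c=0 d=17/560
  seg 1: a=-3 b=-123/70 c=51/280 d=11/112
  seg 2: a=-5 b=3/20 c=27/35 d=-41/252
  seg 3: a=-2 b=27/70 c=-97/140 d=97/1260
S(3/2) = -1331/640

Δ: Δ0=-2, Δ1=-1, Δ2=1, Δ3=-1
row 1: diag=8, rhs=6; c'=1/4, d'=3/4
row 2: denom=10−2·1/4=19/2; d'=(12−2·3/4)/(19/2)=21/19
row 3: denom=12−3·6/19=210/19; d'=(-12−3·21/19)/(210/19)=-97/70
back: M3=-97/70
back: M2=21/19−6/19·-97/70=54/35
back: M1=3/4−1/4·54/35=51/140
M: M0=0, M1=51/140, M2=54/35, M3=-97/70, M4=0
seg 0: a=1, c=M0/2=0, d=(M1−M0)/(6·2)=17/560, b=Δ0−h0·(2M0+M1)/6=-297/140
seg 1: a=-3, c=M1/2=51/280, d=(M2−M1)/(6·2)=11/112, b=Δ1−h1·(2M1+M2)/6=-123/70
seg 2: a=-5, c=M2/2=27/35, d=(M3−M2)/(6·3)=-41/252, b=Δ2−h2·(2M2+M3)/6=3/20
seg 3: a=-2, c=M3/2=-97/140, d=(M4−M3)/(6·3)=97/1260, b=Δ3−h3·(2M3+M4)/6=27/70
t_q=3/2 → seg 0, τ=3/2; S=1+-297/140·τ+0·τ²+17/560·τ³=-1331/640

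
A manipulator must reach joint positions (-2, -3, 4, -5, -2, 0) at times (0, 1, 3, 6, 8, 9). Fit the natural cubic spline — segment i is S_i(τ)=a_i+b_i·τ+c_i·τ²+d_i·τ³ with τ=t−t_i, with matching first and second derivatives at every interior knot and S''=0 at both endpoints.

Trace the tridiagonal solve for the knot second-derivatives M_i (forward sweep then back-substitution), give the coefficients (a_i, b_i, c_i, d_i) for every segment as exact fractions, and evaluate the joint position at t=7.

Δ: Δ0=-1, Δ1=7/2, Δ2=-3, Δ3=3/2, Δ4=2
row 1: diag=6, rhs=27; c'=1/3, d'=9/2
row 2: denom=10−2·1/3=28/3; d'=(-39−2·9/2)/(28/3)=-36/7
row 3: denom=10−3·9/28=253/28; d'=(27−3·-36/7)/(253/28)=108/23
row 4: denom=6−2·56/253=1406/253; d'=(3−2·108/23)/(1406/253)=-1617/1406
back: M4=-1617/1406
back: M3=108/23−56/253·-1617/1406=3480/703
back: M2=-36/7−9/28·3480/703=-4734/703
back: M1=9/2−1/3·-4734/703=9483/1406
M: M0=0, M1=9483/1406, M2=-4734/703, M3=3480/703, M4=-1617/1406, M5=0
seg 0: a=-2, c=M0/2=0, d=(M1−M0)/(6·1)=3161/2812, b=Δ0−h0·(2M0+M1)/6=-5973/2812
seg 1: a=-3, c=M1/2=9483/2812, d=(M2−M1)/(6·2)=-6317/5624, b=Δ1−h1·(2M1+M2)/6=1755/1406
seg 2: a=4, c=M2/2=-2367/703, d=(M3−M2)/(6·3)=37/57, b=Δ2−h2·(2M2+M3)/6=885/703
seg 3: a=-5, c=M3/2=1740/703, d=(M4−M3)/(6·2)=-2859/5624, b=Δ3−h3·(2M3+M4)/6=-996/703
seg 4: a=-2, c=M4/2=-1617/2812, d=(M5−M4)/(6·1)=539/2812, b=Δ4−h4·(2M4+M5)/6=3351/1406
t_q=7 → seg 3, τ=1; S=-5+-996/703·τ+1740/703·τ²+-2859/5624·τ³=-25027/5624

  seg 0: a=-2 b=-5973/2812 c=0 d=3161/2812
  seg 1: a=-3 b=1755/1406 c=9483/2812 d=-6317/5624
  seg 2: a=4 b=885/703 c=-2367/703 d=37/57
  seg 3: a=-5 b=-996/703 c=1740/703 d=-2859/5624
  seg 4: a=-2 b=3351/1406 c=-1617/2812 d=539/2812
S(7) = -25027/5624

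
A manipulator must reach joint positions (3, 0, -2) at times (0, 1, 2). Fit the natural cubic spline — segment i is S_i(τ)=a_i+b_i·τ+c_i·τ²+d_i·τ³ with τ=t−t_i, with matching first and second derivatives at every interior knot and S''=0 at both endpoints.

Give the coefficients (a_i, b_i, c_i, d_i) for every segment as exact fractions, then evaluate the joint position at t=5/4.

Δ: Δ0=-3, Δ1=-2
row 1: diag=4, rhs=6; c'=1/4, d'=3/2
back: M1=3/2
M: M0=0, M1=3/2, M2=0
seg 0: a=3, c=M0/2=0, d=(M1−M0)/(6·1)=1/4, b=Δ0−h0·(2M0+M1)/6=-13/4
seg 1: a=0, c=M1/2=3/4, d=(M2−M1)/(6·1)=-1/4, b=Δ1−h1·(2M1+M2)/6=-5/2
t_q=5/4 → seg 1, τ=1/4; S=0+-5/2·τ+3/4·τ²+-1/4·τ³=-149/256

  seg 0: a=3 b=-13/4 c=0 d=1/4
  seg 1: a=0 b=-5/2 c=3/4 d=-1/4
S(5/4) = -149/256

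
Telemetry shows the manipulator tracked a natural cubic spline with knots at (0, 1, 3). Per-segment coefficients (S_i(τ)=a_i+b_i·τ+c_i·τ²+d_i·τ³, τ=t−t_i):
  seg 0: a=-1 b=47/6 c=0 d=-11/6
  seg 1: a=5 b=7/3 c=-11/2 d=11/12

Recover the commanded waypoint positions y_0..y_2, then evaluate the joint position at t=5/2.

y_0=-1 y_1=5 y_2=-5
S(5/2) = -25/32

y_0 = S_0(0) = a_0 = -1
y_1 = S_1(0) = a_1 = 5
y_2 = S_1(2) = -5
t_q=5/2 is in segment 1 (τ=3/2); S_1(τ)=-25/32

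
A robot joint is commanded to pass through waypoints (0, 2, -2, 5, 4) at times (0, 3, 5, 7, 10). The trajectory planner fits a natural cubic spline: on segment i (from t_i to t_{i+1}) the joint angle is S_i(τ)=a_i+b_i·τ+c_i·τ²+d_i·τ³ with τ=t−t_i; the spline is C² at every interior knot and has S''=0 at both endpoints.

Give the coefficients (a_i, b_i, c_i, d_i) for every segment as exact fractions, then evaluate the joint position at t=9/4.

Δ: Δ0=2/3, Δ1=-2, Δ2=7/2, Δ3=-1/3
row 1: diag=10, rhs=-16; c'=1/5, d'=-8/5
row 2: denom=8−2·1/5=38/5; d'=(33−2·-8/5)/(38/5)=181/38
row 3: denom=10−2·5/19=180/19; d'=(-23−2·181/38)/(180/19)=-103/30
back: M3=-103/30
back: M2=181/38−5/19·-103/30=17/3
back: M1=-8/5−1/5·17/3=-41/15
M: M0=0, M1=-41/15, M2=17/3, M3=-103/30, M4=0
seg 0: a=0, c=M0/2=0, d=(M1−M0)/(6·3)=-41/270, b=Δ0−h0·(2M0+M1)/6=61/30
seg 1: a=2, c=M1/2=-41/30, d=(M2−M1)/(6·2)=7/10, b=Δ1−h1·(2M1+M2)/6=-31/15
seg 2: a=-2, c=M2/2=17/6, d=(M3−M2)/(6·2)=-91/120, b=Δ2−h2·(2M2+M3)/6=13/15
seg 3: a=5, c=M3/2=-103/60, d=(M4−M3)/(6·3)=103/540, b=Δ3−h3·(2M3+M4)/6=31/10
t_q=9/4 → seg 0, τ=9/4; S=0+61/30·τ+0·τ²+-41/270·τ³=1821/640

  seg 0: a=0 b=61/30 c=0 d=-41/270
  seg 1: a=2 b=-31/15 c=-41/30 d=7/10
  seg 2: a=-2 b=13/15 c=17/6 d=-91/120
  seg 3: a=5 b=31/10 c=-103/60 d=103/540
S(9/4) = 1821/640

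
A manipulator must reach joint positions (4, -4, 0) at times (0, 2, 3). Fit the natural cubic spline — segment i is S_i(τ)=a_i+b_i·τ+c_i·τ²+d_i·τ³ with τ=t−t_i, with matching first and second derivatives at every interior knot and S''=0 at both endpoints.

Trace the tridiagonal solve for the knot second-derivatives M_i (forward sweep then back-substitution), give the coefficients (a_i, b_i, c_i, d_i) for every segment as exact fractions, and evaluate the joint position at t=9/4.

Δ: Δ0=-4, Δ1=4
row 1: diag=6, rhs=48; c'=1/6, d'=8
back: M1=8
M: M0=0, M1=8, M2=0
seg 0: a=4, c=M0/2=0, d=(M1−M0)/(6·2)=2/3, b=Δ0−h0·(2M0+M1)/6=-20/3
seg 1: a=-4, c=M1/2=4, d=(M2−M1)/(6·1)=-4/3, b=Δ1−h1·(2M1+M2)/6=4/3
t_q=9/4 → seg 1, τ=1/4; S=-4+4/3·τ+4·τ²+-4/3·τ³=-55/16

  seg 0: a=4 b=-20/3 c=0 d=2/3
  seg 1: a=-4 b=4/3 c=4 d=-4/3
S(9/4) = -55/16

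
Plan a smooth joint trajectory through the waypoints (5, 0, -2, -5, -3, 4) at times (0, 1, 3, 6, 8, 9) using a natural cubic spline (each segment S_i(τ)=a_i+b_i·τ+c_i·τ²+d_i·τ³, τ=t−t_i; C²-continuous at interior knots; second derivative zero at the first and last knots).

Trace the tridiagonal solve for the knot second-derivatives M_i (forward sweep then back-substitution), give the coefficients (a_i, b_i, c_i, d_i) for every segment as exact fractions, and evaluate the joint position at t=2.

Δ: Δ0=-5, Δ1=-1, Δ2=-1, Δ3=1, Δ4=7
row 1: diag=6, rhs=24; c'=1/3, d'=4
row 2: denom=10−2·1/3=28/3; d'=(0−2·4)/(28/3)=-6/7
row 3: denom=10−3·9/28=253/28; d'=(12−3·-6/7)/(253/28)=408/253
row 4: denom=6−2·56/253=1406/253; d'=(36−2·408/253)/(1406/253)=4146/703
back: M4=4146/703
back: M3=408/253−56/253·4146/703=216/703
back: M2=-6/7−9/28·216/703=-672/703
back: M1=4−1/3·-672/703=3036/703
M: M0=0, M1=3036/703, M2=-672/703, M3=216/703, M4=4146/703, M5=0
seg 0: a=5, c=M0/2=0, d=(M1−M0)/(6·1)=506/703, b=Δ0−h0·(2M0+M1)/6=-4021/703
seg 1: a=0, c=M1/2=1518/703, d=(M2−M1)/(6·2)=-309/703, b=Δ1−h1·(2M1+M2)/6=-2503/703
seg 2: a=-2, c=M2/2=-336/703, d=(M3−M2)/(6·3)=4/57, b=Δ2−h2·(2M2+M3)/6=-139/703
seg 3: a=-5, c=M3/2=108/703, d=(M4−M3)/(6·2)=655/1406, b=Δ3−h3·(2M3+M4)/6=-823/703
seg 4: a=-3, c=M4/2=2073/703, d=(M5−M4)/(6·1)=-691/703, b=Δ4−h4·(2M4+M5)/6=3539/703
t_q=2 → seg 1, τ=1; S=0+-2503/703·τ+1518/703·τ²+-309/703·τ³=-1294/703

  seg 0: a=5 b=-4021/703 c=0 d=506/703
  seg 1: a=0 b=-2503/703 c=1518/703 d=-309/703
  seg 2: a=-2 b=-139/703 c=-336/703 d=4/57
  seg 3: a=-5 b=-823/703 c=108/703 d=655/1406
  seg 4: a=-3 b=3539/703 c=2073/703 d=-691/703
S(2) = -1294/703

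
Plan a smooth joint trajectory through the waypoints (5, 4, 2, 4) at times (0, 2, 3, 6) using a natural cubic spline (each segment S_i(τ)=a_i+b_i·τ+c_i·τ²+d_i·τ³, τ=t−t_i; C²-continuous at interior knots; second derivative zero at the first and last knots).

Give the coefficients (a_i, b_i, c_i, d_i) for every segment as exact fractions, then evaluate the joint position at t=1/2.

  seg 0: a=5 b=35/282 c=0 d=-22/141
  seg 1: a=4 b=-493/282 c=-44/47 d=193/282
  seg 2: a=2 b=-221/141 c=105/94 d=-35/282
S(1/2) = 237/47

Δ: Δ0=-1/2, Δ1=-2, Δ2=2/3
row 1: diag=6, rhs=-9; c'=1/6, d'=-3/2
row 2: denom=8−1·1/6=47/6; d'=(16−1·-3/2)/(47/6)=105/47
back: M2=105/47
back: M1=-3/2−1/6·105/47=-88/47
M: M0=0, M1=-88/47, M2=105/47, M3=0
seg 0: a=5, c=M0/2=0, d=(M1−M0)/(6·2)=-22/141, b=Δ0−h0·(2M0+M1)/6=35/282
seg 1: a=4, c=M1/2=-44/47, d=(M2−M1)/(6·1)=193/282, b=Δ1−h1·(2M1+M2)/6=-493/282
seg 2: a=2, c=M2/2=105/94, d=(M3−M2)/(6·3)=-35/282, b=Δ2−h2·(2M2+M3)/6=-221/141
t_q=1/2 → seg 0, τ=1/2; S=5+35/282·τ+0·τ²+-22/141·τ³=237/47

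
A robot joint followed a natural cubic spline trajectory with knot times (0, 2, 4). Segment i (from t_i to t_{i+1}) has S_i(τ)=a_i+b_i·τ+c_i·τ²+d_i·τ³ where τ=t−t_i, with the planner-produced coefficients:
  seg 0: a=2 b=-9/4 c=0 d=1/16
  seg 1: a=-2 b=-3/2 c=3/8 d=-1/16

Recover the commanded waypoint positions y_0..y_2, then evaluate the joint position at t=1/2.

y_0 = S_0(0) = a_0 = 2
y_1 = S_1(0) = a_1 = -2
y_2 = S_1(2) = -4
t_q=1/2 is in segment 0 (τ=1/2); S_0(τ)=113/128

y_0=2 y_1=-2 y_2=-4
S(1/2) = 113/128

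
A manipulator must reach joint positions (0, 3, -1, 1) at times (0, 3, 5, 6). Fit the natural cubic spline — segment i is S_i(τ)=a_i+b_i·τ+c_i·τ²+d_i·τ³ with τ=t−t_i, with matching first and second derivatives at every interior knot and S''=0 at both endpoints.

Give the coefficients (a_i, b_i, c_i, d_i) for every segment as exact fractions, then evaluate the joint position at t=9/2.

Δ: Δ0=1, Δ1=-2, Δ2=2
row 1: diag=10, rhs=-18; c'=1/5, d'=-9/5
row 2: denom=6−2·1/5=28/5; d'=(24−2·-9/5)/(28/5)=69/14
back: M2=69/14
back: M1=-9/5−1/5·69/14=-39/14
M: M0=0, M1=-39/14, M2=69/14, M3=0
seg 0: a=0, c=M0/2=0, d=(M1−M0)/(6·3)=-13/84, b=Δ0−h0·(2M0+M1)/6=67/28
seg 1: a=3, c=M1/2=-39/28, d=(M2−M1)/(6·2)=9/14, b=Δ1−h1·(2M1+M2)/6=-25/14
seg 2: a=-1, c=M2/2=69/28, d=(M3−M2)/(6·1)=-23/28, b=Δ2−h2·(2M2+M3)/6=5/14
t_q=9/2 → seg 1, τ=3/2; S=3+-25/14·τ+-39/28·τ²+9/14·τ³=-9/14

  seg 0: a=0 b=67/28 c=0 d=-13/84
  seg 1: a=3 b=-25/14 c=-39/28 d=9/14
  seg 2: a=-1 b=5/14 c=69/28 d=-23/28
S(9/2) = -9/14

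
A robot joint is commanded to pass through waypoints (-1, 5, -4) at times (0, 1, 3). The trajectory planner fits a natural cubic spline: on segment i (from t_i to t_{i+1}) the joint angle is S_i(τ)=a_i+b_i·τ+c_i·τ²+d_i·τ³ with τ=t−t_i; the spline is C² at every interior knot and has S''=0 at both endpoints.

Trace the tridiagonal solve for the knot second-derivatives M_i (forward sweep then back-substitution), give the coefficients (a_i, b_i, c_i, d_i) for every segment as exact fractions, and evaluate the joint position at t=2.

  seg 0: a=-1 b=31/4 c=0 d=-7/4
  seg 1: a=5 b=5/2 c=-21/4 d=7/8
S(2) = 25/8

Δ: Δ0=6, Δ1=-9/2
row 1: diag=6, rhs=-63; c'=1/3, d'=-21/2
back: M1=-21/2
M: M0=0, M1=-21/2, M2=0
seg 0: a=-1, c=M0/2=0, d=(M1−M0)/(6·1)=-7/4, b=Δ0−h0·(2M0+M1)/6=31/4
seg 1: a=5, c=M1/2=-21/4, d=(M2−M1)/(6·2)=7/8, b=Δ1−h1·(2M1+M2)/6=5/2
t_q=2 → seg 1, τ=1; S=5+5/2·τ+-21/4·τ²+7/8·τ³=25/8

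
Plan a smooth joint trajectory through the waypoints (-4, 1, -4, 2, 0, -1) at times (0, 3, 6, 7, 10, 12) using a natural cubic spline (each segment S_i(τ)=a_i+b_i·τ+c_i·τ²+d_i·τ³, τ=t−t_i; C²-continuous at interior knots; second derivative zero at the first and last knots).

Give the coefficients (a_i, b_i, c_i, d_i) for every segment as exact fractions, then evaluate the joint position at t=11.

  seg 0: a=-4 b=14119/4038 c=0 d=-821/4038
  seg 1: a=1 b=-4024/2019 c=-2463/1346 d=23485/36342
  seg 2: a=-4 b=18073/4038 c=8048/2019 d=-9941/4038
  seg 3: a=2 b=3407/673 c=-13727/4038 d=18047/36342
  seg 4: a=0 b=-2593/1346 c=720/673 d=-120/673
S(11) = -1393/1346

Δ: Δ0=5/3, Δ1=-5/3, Δ2=6, Δ3=-2/3, Δ4=-1/2
row 1: diag=12, rhs=-20; c'=1/4, d'=-5/3
row 2: denom=8−3·1/4=29/4; d'=(46−3·-5/3)/(29/4)=204/29
row 3: denom=8−1·4/29=228/29; d'=(-40−1·204/29)/(228/29)=-341/57
row 4: denom=10−3·29/76=673/76; d'=(1−3·-341/57)/(673/76)=1440/673
back: M4=1440/673
back: M3=-341/57−29/76·1440/673=-13727/2019
back: M2=204/29−4/29·-13727/2019=16096/2019
back: M1=-5/3−1/4·16096/2019=-2463/673
M: M0=0, M1=-2463/673, M2=16096/2019, M3=-13727/2019, M4=1440/673, M5=0
seg 0: a=-4, c=M0/2=0, d=(M1−M0)/(6·3)=-821/4038, b=Δ0−h0·(2M0+M1)/6=14119/4038
seg 1: a=1, c=M1/2=-2463/1346, d=(M2−M1)/(6·3)=23485/36342, b=Δ1−h1·(2M1+M2)/6=-4024/2019
seg 2: a=-4, c=M2/2=8048/2019, d=(M3−M2)/(6·1)=-9941/4038, b=Δ2−h2·(2M2+M3)/6=18073/4038
seg 3: a=2, c=M3/2=-13727/4038, d=(M4−M3)/(6·3)=18047/36342, b=Δ3−h3·(2M3+M4)/6=3407/673
seg 4: a=0, c=M4/2=720/673, d=(M5−M4)/(6·2)=-120/673, b=Δ4−h4·(2M4+M5)/6=-2593/1346
t_q=11 → seg 4, τ=1; S=0+-2593/1346·τ+720/673·τ²+-120/673·τ³=-1393/1346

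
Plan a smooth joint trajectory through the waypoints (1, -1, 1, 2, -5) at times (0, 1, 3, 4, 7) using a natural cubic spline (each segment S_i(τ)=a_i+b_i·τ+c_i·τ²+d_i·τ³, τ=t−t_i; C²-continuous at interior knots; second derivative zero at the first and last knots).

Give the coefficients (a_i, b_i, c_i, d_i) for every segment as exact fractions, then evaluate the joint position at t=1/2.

Δ: Δ0=-2, Δ1=1, Δ2=1, Δ3=-7/3
row 1: diag=6, rhs=18; c'=1/3, d'=3
row 2: denom=6−2·1/3=16/3; d'=(0−2·3)/(16/3)=-9/8
row 3: denom=8−1·3/16=125/16; d'=(-20−1·-9/8)/(125/16)=-302/125
back: M3=-302/125
back: M2=-9/8−3/16·-302/125=-84/125
back: M1=3−1/3·-84/125=403/125
M: M0=0, M1=403/125, M2=-84/125, M3=-302/125, M4=0
seg 0: a=1, c=M0/2=0, d=(M1−M0)/(6·1)=403/750, b=Δ0−h0·(2M0+M1)/6=-1903/750
seg 1: a=-1, c=M1/2=403/250, d=(M2−M1)/(6·2)=-487/1500, b=Δ1−h1·(2M1+M2)/6=-347/375
seg 2: a=1, c=M2/2=-42/125, d=(M3−M2)/(6·1)=-109/375, b=Δ2−h2·(2M2+M3)/6=122/75
seg 3: a=2, c=M3/2=-151/125, d=(M4−M3)/(6·3)=151/1125, b=Δ3−h3·(2M3+M4)/6=31/375
t_q=1/2 → seg 0, τ=1/2; S=1+-1903/750·τ+0·τ²+403/750·τ³=-403/2000

  seg 0: a=1 b=-1903/750 c=0 d=403/750
  seg 1: a=-1 b=-347/375 c=403/250 d=-487/1500
  seg 2: a=1 b=122/75 c=-42/125 d=-109/375
  seg 3: a=2 b=31/375 c=-151/125 d=151/1125
S(1/2) = -403/2000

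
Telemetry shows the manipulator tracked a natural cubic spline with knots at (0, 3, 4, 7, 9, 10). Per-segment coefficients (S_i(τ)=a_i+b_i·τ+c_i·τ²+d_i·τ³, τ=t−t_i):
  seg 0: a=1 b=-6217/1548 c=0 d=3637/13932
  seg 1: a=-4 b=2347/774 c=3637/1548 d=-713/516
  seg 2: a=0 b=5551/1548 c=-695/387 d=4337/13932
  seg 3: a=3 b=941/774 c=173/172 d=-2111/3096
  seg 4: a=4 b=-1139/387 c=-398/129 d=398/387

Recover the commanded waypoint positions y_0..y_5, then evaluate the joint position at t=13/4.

y_0 = S_0(0) = a_0 = 1
y_1 = S_1(0) = a_1 = -4
y_2 = S_2(0) = a_2 = 0
y_3 = S_3(0) = a_3 = 3
y_4 = S_4(0) = a_4 = 4
y_5 = S_4(1) = -1
t_q=13/4 is in segment 1 (τ=1/4); S_1(τ)=-102925/33024

y_0=1 y_1=-4 y_2=0 y_3=3 y_4=4 y_5=-1
S(13/4) = -102925/33024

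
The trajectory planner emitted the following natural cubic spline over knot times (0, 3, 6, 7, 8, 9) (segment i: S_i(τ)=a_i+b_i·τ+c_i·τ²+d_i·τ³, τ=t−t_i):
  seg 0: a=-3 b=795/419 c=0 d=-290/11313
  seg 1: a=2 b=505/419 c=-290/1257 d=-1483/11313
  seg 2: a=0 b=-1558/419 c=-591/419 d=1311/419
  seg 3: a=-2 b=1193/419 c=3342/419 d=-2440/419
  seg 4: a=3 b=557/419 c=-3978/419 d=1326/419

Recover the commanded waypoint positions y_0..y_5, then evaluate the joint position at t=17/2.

y_0 = S_0(0) = a_0 = -3
y_1 = S_1(0) = a_1 = 2
y_2 = S_2(0) = a_2 = 0
y_3 = S_3(0) = a_3 = -2
y_4 = S_4(0) = a_4 = 3
y_5 = S_4(1) = -2
t_q=17/2 is in segment 4 (τ=1/2); S_4(τ)=2827/1676

y_0=-3 y_1=2 y_2=0 y_3=-2 y_4=3 y_5=-2
S(17/2) = 2827/1676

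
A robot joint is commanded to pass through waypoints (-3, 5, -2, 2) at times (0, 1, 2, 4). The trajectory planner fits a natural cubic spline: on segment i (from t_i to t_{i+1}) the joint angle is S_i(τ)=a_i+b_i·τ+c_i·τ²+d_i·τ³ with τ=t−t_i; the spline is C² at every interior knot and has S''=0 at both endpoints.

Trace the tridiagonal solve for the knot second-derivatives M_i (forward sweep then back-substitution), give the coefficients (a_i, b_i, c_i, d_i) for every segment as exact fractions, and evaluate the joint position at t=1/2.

  seg 0: a=-3 b=283/23 c=0 d=-99/23
  seg 1: a=5 b=-14/23 c=-297/23 d=150/23
  seg 2: a=-2 b=-158/23 c=153/23 d=-51/46
S(1/2) = 481/184

Δ: Δ0=8, Δ1=-7, Δ2=2
row 1: diag=4, rhs=-90; c'=1/4, d'=-45/2
row 2: denom=6−1·1/4=23/4; d'=(54−1·-45/2)/(23/4)=306/23
back: M2=306/23
back: M1=-45/2−1/4·306/23=-594/23
M: M0=0, M1=-594/23, M2=306/23, M3=0
seg 0: a=-3, c=M0/2=0, d=(M1−M0)/(6·1)=-99/23, b=Δ0−h0·(2M0+M1)/6=283/23
seg 1: a=5, c=M1/2=-297/23, d=(M2−M1)/(6·1)=150/23, b=Δ1−h1·(2M1+M2)/6=-14/23
seg 2: a=-2, c=M2/2=153/23, d=(M3−M2)/(6·2)=-51/46, b=Δ2−h2·(2M2+M3)/6=-158/23
t_q=1/2 → seg 0, τ=1/2; S=-3+283/23·τ+0·τ²+-99/23·τ³=481/184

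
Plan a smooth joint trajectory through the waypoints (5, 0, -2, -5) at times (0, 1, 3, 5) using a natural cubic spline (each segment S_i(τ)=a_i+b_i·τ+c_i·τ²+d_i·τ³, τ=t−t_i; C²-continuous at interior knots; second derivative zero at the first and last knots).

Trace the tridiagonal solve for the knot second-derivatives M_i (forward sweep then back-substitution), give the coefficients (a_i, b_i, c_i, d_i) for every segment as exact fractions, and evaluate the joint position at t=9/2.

Δ: Δ0=-5, Δ1=-1, Δ2=-3/2
row 1: diag=6, rhs=24; c'=1/3, d'=4
row 2: denom=8−2·1/3=22/3; d'=(-3−2·4)/(22/3)=-3/2
back: M2=-3/2
back: M1=4−1/3·-3/2=9/2
M: M0=0, M1=9/2, M2=-3/2, M3=0
seg 0: a=5, c=M0/2=0, d=(M1−M0)/(6·1)=3/4, b=Δ0−h0·(2M0+M1)/6=-23/4
seg 1: a=0, c=M1/2=9/4, d=(M2−M1)/(6·2)=-1/2, b=Δ1−h1·(2M1+M2)/6=-7/2
seg 2: a=-2, c=M2/2=-3/4, d=(M3−M2)/(6·2)=1/8, b=Δ2−h2·(2M2+M3)/6=-1/2
t_q=9/2 → seg 2, τ=3/2; S=-2+-1/2·τ+-3/4·τ²+1/8·τ³=-257/64

  seg 0: a=5 b=-23/4 c=0 d=3/4
  seg 1: a=0 b=-7/2 c=9/4 d=-1/2
  seg 2: a=-2 b=-1/2 c=-3/4 d=1/8
S(9/2) = -257/64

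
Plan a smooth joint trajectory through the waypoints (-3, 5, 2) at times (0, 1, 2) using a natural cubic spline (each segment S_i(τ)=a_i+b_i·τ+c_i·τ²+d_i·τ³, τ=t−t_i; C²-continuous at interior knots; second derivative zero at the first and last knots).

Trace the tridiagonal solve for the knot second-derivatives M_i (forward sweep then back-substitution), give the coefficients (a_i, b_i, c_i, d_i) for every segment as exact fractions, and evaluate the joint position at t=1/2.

Δ: Δ0=8, Δ1=-3
row 1: diag=4, rhs=-66; c'=1/4, d'=-33/2
back: M1=-33/2
M: M0=0, M1=-33/2, M2=0
seg 0: a=-3, c=M0/2=0, d=(M1−M0)/(6·1)=-11/4, b=Δ0−h0·(2M0+M1)/6=43/4
seg 1: a=5, c=M1/2=-33/4, d=(M2−M1)/(6·1)=11/4, b=Δ1−h1·(2M1+M2)/6=5/2
t_q=1/2 → seg 0, τ=1/2; S=-3+43/4·τ+0·τ²+-11/4·τ³=65/32

  seg 0: a=-3 b=43/4 c=0 d=-11/4
  seg 1: a=5 b=5/2 c=-33/4 d=11/4
S(1/2) = 65/32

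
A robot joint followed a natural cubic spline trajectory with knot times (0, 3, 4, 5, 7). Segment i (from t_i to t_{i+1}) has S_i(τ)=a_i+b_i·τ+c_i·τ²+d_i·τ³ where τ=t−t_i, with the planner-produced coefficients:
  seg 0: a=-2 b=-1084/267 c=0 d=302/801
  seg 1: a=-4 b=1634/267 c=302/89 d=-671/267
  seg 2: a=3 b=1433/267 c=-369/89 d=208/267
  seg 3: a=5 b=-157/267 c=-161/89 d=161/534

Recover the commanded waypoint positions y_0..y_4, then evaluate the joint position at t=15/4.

y_0=-2 y_1=-4 y_2=3 y_3=5 y_4=-1
S(15/4) = 8193/5696

y_0 = S_0(0) = a_0 = -2
y_1 = S_1(0) = a_1 = -4
y_2 = S_2(0) = a_2 = 3
y_3 = S_3(0) = a_3 = 5
y_4 = S_3(2) = -1
t_q=15/4 is in segment 1 (τ=3/4); S_1(τ)=8193/5696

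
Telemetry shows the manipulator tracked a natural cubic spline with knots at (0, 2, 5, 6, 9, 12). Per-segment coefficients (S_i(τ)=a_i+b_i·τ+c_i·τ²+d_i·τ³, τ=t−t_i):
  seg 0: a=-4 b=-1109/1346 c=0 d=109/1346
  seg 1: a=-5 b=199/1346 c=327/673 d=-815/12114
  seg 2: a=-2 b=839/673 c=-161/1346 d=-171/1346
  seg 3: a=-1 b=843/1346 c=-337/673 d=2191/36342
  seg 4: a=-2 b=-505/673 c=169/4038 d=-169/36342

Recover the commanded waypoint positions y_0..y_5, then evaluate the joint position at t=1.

y_0=-4 y_1=-5 y_2=-2 y_3=-1 y_4=-2 y_5=-4
S(1) = -3192/673

y_0 = S_0(0) = a_0 = -4
y_1 = S_1(0) = a_1 = -5
y_2 = S_2(0) = a_2 = -2
y_3 = S_3(0) = a_3 = -1
y_4 = S_4(0) = a_4 = -2
y_5 = S_4(3) = -4
t_q=1 is in segment 0 (τ=1); S_0(τ)=-3192/673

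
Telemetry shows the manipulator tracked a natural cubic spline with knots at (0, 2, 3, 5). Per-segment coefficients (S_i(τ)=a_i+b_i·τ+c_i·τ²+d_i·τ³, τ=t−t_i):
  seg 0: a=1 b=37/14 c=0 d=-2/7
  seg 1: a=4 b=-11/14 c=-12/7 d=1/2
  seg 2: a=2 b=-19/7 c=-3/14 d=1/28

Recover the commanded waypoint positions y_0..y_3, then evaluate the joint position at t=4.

y_0=1 y_1=4 y_2=2 y_3=-4
S(4) = -25/28

y_0 = S_0(0) = a_0 = 1
y_1 = S_1(0) = a_1 = 4
y_2 = S_2(0) = a_2 = 2
y_3 = S_2(2) = -4
t_q=4 is in segment 2 (τ=1); S_2(τ)=-25/28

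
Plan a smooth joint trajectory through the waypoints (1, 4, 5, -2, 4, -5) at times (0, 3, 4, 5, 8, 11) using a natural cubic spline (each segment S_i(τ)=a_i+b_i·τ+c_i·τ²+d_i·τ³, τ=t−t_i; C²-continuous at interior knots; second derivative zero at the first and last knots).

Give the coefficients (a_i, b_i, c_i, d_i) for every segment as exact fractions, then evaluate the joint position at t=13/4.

Δ: Δ0=1, Δ1=1, Δ2=-7, Δ3=2, Δ4=-3
row 1: diag=8, rhs=0; c'=1/8, d'=0
row 2: denom=4−1·1/8=31/8; d'=(-48−1·0)/(31/8)=-384/31
row 3: denom=8−1·8/31=240/31; d'=(54−1·-384/31)/(240/31)=343/40
row 4: denom=12−3·31/80=867/80; d'=(-30−3·343/40)/(867/80)=-1486/289
back: M4=-1486/289
back: M3=343/40−31/80·-1486/289=3054/289
back: M2=-384/31−8/31·3054/289=-4368/289
back: M1=0−1/8·-4368/289=546/289
M: M0=0, M1=546/289, M2=-4368/289, M3=3054/289, M4=-1486/289, M5=0
seg 0: a=1, c=M0/2=0, d=(M1−M0)/(6·3)=91/867, b=Δ0−h0·(2M0+M1)/6=16/289
seg 1: a=4, c=M1/2=273/289, d=(M2−M1)/(6·1)=-819/289, b=Δ1−h1·(2M1+M2)/6=835/289
seg 2: a=5, c=M2/2=-2184/289, d=(M3−M2)/(6·1)=1237/289, b=Δ2−h2·(2M2+M3)/6=-1076/289
seg 3: a=-2, c=M3/2=1527/289, d=(M4−M3)/(6·3)=-2270/2601, b=Δ3−h3·(2M3+M4)/6=-1733/289
seg 4: a=4, c=M4/2=-743/289, d=(M5−M4)/(6·3)=743/2601, b=Δ4−h4·(2M4+M5)/6=619/289
t_q=13/4 → seg 1, τ=1/4; S=4+835/289·τ+273/289·τ²+-819/289·τ³=87617/18496

  seg 0: a=1 b=16/289 c=0 d=91/867
  seg 1: a=4 b=835/289 c=273/289 d=-819/289
  seg 2: a=5 b=-1076/289 c=-2184/289 d=1237/289
  seg 3: a=-2 b=-1733/289 c=1527/289 d=-2270/2601
  seg 4: a=4 b=619/289 c=-743/289 d=743/2601
S(13/4) = 87617/18496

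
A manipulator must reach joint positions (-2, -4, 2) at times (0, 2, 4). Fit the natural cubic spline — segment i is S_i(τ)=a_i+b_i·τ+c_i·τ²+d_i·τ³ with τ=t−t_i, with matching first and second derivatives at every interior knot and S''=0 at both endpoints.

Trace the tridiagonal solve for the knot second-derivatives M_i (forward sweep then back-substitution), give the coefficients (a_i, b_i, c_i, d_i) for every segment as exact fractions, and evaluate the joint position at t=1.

Δ: Δ0=-1, Δ1=3
row 1: diag=8, rhs=24; c'=1/4, d'=3
back: M1=3
M: M0=0, M1=3, M2=0
seg 0: a=-2, c=M0/2=0, d=(M1−M0)/(6·2)=1/4, b=Δ0−h0·(2M0+M1)/6=-2
seg 1: a=-4, c=M1/2=3/2, d=(M2−M1)/(6·2)=-1/4, b=Δ1−h1·(2M1+M2)/6=1
t_q=1 → seg 0, τ=1; S=-2+-2·τ+0·τ²+1/4·τ³=-15/4

  seg 0: a=-2 b=-2 c=0 d=1/4
  seg 1: a=-4 b=1 c=3/2 d=-1/4
S(1) = -15/4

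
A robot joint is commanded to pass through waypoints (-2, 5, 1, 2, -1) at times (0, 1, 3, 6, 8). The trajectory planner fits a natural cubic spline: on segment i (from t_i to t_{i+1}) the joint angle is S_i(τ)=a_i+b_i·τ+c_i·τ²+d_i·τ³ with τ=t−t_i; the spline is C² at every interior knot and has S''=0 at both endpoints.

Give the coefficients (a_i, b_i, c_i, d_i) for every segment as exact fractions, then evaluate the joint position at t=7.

Δ: Δ0=7, Δ1=-2, Δ2=1/3, Δ3=-3/2
row 1: diag=6, rhs=-54; c'=1/3, d'=-9
row 2: denom=10−2·1/3=28/3; d'=(14−2·-9)/(28/3)=24/7
row 3: denom=10−3·9/28=253/28; d'=(-11−3·24/7)/(253/28)=-596/253
back: M3=-596/253
back: M2=24/7−9/28·-596/253=1059/253
back: M1=-9−1/3·1059/253=-2630/253
M: M0=0, M1=-2630/253, M2=1059/253, M3=-596/253, M4=0
seg 0: a=-2, c=M0/2=0, d=(M1−M0)/(6·1)=-1315/759, b=Δ0−h0·(2M0+M1)/6=6628/759
seg 1: a=5, c=M1/2=-1315/253, d=(M2−M1)/(6·2)=3689/3036, b=Δ1−h1·(2M1+M2)/6=2683/759
seg 2: a=1, c=M2/2=1059/506, d=(M3−M2)/(6·3)=-1655/4554, b=Δ2−h2·(2M2+M3)/6=-2030/759
seg 3: a=2, c=M3/2=-298/253, d=(M4−M3)/(6·2)=149/759, b=Δ3−h3·(2M3+M4)/6=107/1518
t_q=7 → seg 3, τ=1; S=2+107/1518·τ+-298/253·τ²+149/759·τ³=551/506

  seg 0: a=-2 b=6628/759 c=0 d=-1315/759
  seg 1: a=5 b=2683/759 c=-1315/253 d=3689/3036
  seg 2: a=1 b=-2030/759 c=1059/506 d=-1655/4554
  seg 3: a=2 b=107/1518 c=-298/253 d=149/759
S(7) = 551/506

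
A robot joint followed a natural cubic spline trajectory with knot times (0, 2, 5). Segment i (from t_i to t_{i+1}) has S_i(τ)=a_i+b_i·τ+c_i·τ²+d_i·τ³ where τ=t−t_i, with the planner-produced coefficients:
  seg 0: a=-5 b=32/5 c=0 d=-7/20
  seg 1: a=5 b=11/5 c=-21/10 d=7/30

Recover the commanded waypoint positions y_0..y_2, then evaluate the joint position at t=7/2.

y_0 = S_0(0) = a_0 = -5
y_1 = S_1(0) = a_1 = 5
y_2 = S_1(3) = -1
t_q=7/2 is in segment 1 (τ=3/2); S_1(τ)=349/80

y_0=-5 y_1=5 y_2=-1
S(7/2) = 349/80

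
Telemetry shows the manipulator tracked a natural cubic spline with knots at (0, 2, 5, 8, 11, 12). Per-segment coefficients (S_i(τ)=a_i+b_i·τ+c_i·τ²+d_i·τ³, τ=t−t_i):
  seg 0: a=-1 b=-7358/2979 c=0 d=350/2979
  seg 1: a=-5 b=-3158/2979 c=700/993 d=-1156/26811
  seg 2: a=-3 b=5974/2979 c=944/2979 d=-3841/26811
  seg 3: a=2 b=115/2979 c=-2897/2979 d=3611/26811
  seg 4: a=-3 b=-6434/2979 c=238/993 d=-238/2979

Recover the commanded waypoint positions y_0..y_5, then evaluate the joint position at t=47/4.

y_0=-1 y_1=-5 y_2=-3 y_3=2 y_4=-3 y_5=-5
S(47/4) = -143587/31776

y_0 = S_0(0) = a_0 = -1
y_1 = S_1(0) = a_1 = -5
y_2 = S_2(0) = a_2 = -3
y_3 = S_3(0) = a_3 = 2
y_4 = S_4(0) = a_4 = -3
y_5 = S_4(1) = -5
t_q=47/4 is in segment 4 (τ=3/4); S_4(τ)=-143587/31776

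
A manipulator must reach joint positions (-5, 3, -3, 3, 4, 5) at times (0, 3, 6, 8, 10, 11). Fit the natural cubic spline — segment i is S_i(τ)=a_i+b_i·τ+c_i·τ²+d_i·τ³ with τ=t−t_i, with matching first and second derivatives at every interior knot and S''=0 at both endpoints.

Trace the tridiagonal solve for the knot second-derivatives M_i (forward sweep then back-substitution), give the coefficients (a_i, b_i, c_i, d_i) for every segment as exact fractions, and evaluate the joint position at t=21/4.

  seg 0: a=-5 b=5087/1149 c=0 d=-2023/10341
  seg 1: a=3 b=-982/1149 c=-2023/1149 d=4753/10341
  seg 2: a=-3 b=1139/1149 c=910/383 d=-788/1149
  seg 3: a=3 b=2603/1149 c=-666/383 d=3935/9192
  seg 4: a=4 b=1027/2298 c=1271/1532 d=-1271/4596
S(21/4) = -63753/24512

Δ: Δ0=8/3, Δ1=-2, Δ2=3, Δ3=1/2, Δ4=1
row 1: diag=12, rhs=-28; c'=1/4, d'=-7/3
row 2: denom=10−3·1/4=37/4; d'=(30−3·-7/3)/(37/4)=4
row 3: denom=8−2·8/37=280/37; d'=(-15−2·4)/(280/37)=-851/280
row 4: denom=6−2·37/140=383/70; d'=(3−2·-851/280)/(383/70)=1271/766
back: M4=1271/766
back: M3=-851/280−37/140·1271/766=-1332/383
back: M2=4−8/37·-1332/383=1820/383
back: M1=-7/3−1/4·1820/383=-4046/1149
M: M0=0, M1=-4046/1149, M2=1820/383, M3=-1332/383, M4=1271/766, M5=0
seg 0: a=-5, c=M0/2=0, d=(M1−M0)/(6·3)=-2023/10341, b=Δ0−h0·(2M0+M1)/6=5087/1149
seg 1: a=3, c=M1/2=-2023/1149, d=(M2−M1)/(6·3)=4753/10341, b=Δ1−h1·(2M1+M2)/6=-982/1149
seg 2: a=-3, c=M2/2=910/383, d=(M3−M2)/(6·2)=-788/1149, b=Δ2−h2·(2M2+M3)/6=1139/1149
seg 3: a=3, c=M3/2=-666/383, d=(M4−M3)/(6·2)=3935/9192, b=Δ3−h3·(2M3+M4)/6=2603/1149
seg 4: a=4, c=M4/2=1271/1532, d=(M5−M4)/(6·1)=-1271/4596, b=Δ4−h4·(2M4+M5)/6=1027/2298
t_q=21/4 → seg 1, τ=9/4; S=3+-982/1149·τ+-2023/1149·τ²+4753/10341·τ³=-63753/24512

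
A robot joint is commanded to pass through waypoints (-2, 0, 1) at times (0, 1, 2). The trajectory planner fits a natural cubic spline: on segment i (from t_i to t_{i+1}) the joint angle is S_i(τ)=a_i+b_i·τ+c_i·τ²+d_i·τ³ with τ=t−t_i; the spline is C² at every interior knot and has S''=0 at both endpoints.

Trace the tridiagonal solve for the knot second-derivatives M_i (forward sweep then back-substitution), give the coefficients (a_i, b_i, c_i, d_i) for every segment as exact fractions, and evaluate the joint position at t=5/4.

Δ: Δ0=2, Δ1=1
row 1: diag=4, rhs=-6; c'=1/4, d'=-3/2
back: M1=-3/2
M: M0=0, M1=-3/2, M2=0
seg 0: a=-2, c=M0/2=0, d=(M1−M0)/(6·1)=-1/4, b=Δ0−h0·(2M0+M1)/6=9/4
seg 1: a=0, c=M1/2=-3/4, d=(M2−M1)/(6·1)=1/4, b=Δ1−h1·(2M1+M2)/6=3/2
t_q=5/4 → seg 1, τ=1/4; S=0+3/2·τ+-3/4·τ²+1/4·τ³=85/256

  seg 0: a=-2 b=9/4 c=0 d=-1/4
  seg 1: a=0 b=3/2 c=-3/4 d=1/4
S(5/4) = 85/256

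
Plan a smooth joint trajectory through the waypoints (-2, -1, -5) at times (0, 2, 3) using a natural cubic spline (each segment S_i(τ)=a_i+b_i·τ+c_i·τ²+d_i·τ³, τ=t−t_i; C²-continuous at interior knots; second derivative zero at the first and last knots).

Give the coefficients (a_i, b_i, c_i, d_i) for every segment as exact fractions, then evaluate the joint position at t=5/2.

Δ: Δ0=1/2, Δ1=-4
row 1: diag=6, rhs=-27; c'=1/6, d'=-9/2
back: M1=-9/2
M: M0=0, M1=-9/2, M2=0
seg 0: a=-2, c=M0/2=0, d=(M1−M0)/(6·2)=-3/8, b=Δ0−h0·(2M0+M1)/6=2
seg 1: a=-1, c=M1/2=-9/4, d=(M2−M1)/(6·1)=3/4, b=Δ1−h1·(2M1+M2)/6=-5/2
t_q=5/2 → seg 1, τ=1/2; S=-1+-5/2·τ+-9/4·τ²+3/4·τ³=-87/32

  seg 0: a=-2 b=2 c=0 d=-3/8
  seg 1: a=-1 b=-5/2 c=-9/4 d=3/4
S(5/2) = -87/32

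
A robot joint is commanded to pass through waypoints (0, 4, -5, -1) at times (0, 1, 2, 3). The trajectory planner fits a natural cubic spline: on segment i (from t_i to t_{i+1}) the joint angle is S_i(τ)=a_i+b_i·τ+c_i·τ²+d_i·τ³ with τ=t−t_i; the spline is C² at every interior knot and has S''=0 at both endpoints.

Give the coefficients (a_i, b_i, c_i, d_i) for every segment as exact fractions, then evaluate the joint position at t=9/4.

  seg 0: a=0 b=25/3 c=0 d=-13/3
  seg 1: a=4 b=-14/3 c=-13 d=26/3
  seg 2: a=-5 b=-14/3 c=13 d=-13/3
S(9/4) = -347/64

Δ: Δ0=4, Δ1=-9, Δ2=4
row 1: diag=4, rhs=-78; c'=1/4, d'=-39/2
row 2: denom=4−1·1/4=15/4; d'=(78−1·-39/2)/(15/4)=26
back: M2=26
back: M1=-39/2−1/4·26=-26
M: M0=0, M1=-26, M2=26, M3=0
seg 0: a=0, c=M0/2=0, d=(M1−M0)/(6·1)=-13/3, b=Δ0−h0·(2M0+M1)/6=25/3
seg 1: a=4, c=M1/2=-13, d=(M2−M1)/(6·1)=26/3, b=Δ1−h1·(2M1+M2)/6=-14/3
seg 2: a=-5, c=M2/2=13, d=(M3−M2)/(6·1)=-13/3, b=Δ2−h2·(2M2+M3)/6=-14/3
t_q=9/4 → seg 2, τ=1/4; S=-5+-14/3·τ+13·τ²+-13/3·τ³=-347/64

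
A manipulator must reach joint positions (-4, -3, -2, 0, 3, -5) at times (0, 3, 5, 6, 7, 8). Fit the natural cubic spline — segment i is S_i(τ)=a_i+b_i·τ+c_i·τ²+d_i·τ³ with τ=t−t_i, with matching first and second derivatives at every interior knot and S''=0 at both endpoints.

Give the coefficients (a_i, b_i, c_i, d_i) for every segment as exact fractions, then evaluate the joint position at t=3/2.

  seg 0: a=-4 b=403/1200 c=0 d=-1/3600
  seg 1: a=-3 b=197/600 c=-1/400 d=53/1200
  seg 2: a=-2 b=509/600 c=21/80 d=1067/1200
  seg 3: a=0 b=4849/1200 c=293/100 d=-953/240
  seg 4: a=3 b=-1207/600 c=-3593/400 d=3593/1200
S(3/2) = -11191/3200

Δ: Δ0=1/3, Δ1=1/2, Δ2=2, Δ3=3, Δ4=-8
row 1: diag=10, rhs=1; c'=1/5, d'=1/10
row 2: denom=6−2·1/5=28/5; d'=(9−2·1/10)/(28/5)=11/7
row 3: denom=4−1·5/28=107/28; d'=(6−1·11/7)/(107/28)=124/107
row 4: denom=4−1·28/107=400/107; d'=(-66−1·124/107)/(400/107)=-3593/200
back: M4=-3593/200
back: M3=124/107−28/107·-3593/200=293/50
back: M2=11/7−5/28·293/50=21/40
back: M1=1/10−1/5·21/40=-1/200
M: M0=0, M1=-1/200, M2=21/40, M3=293/50, M4=-3593/200, M5=0
seg 0: a=-4, c=M0/2=0, d=(M1−M0)/(6·3)=-1/3600, b=Δ0−h0·(2M0+M1)/6=403/1200
seg 1: a=-3, c=M1/2=-1/400, d=(M2−M1)/(6·2)=53/1200, b=Δ1−h1·(2M1+M2)/6=197/600
seg 2: a=-2, c=M2/2=21/80, d=(M3−M2)/(6·1)=1067/1200, b=Δ2−h2·(2M2+M3)/6=509/600
seg 3: a=0, c=M3/2=293/100, d=(M4−M3)/(6·1)=-953/240, b=Δ3−h3·(2M3+M4)/6=4849/1200
seg 4: a=3, c=M4/2=-3593/400, d=(M5−M4)/(6·1)=3593/1200, b=Δ4−h4·(2M4+M5)/6=-1207/600
t_q=3/2 → seg 0, τ=3/2; S=-4+403/1200·τ+0·τ²+-1/3600·τ³=-11191/3200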